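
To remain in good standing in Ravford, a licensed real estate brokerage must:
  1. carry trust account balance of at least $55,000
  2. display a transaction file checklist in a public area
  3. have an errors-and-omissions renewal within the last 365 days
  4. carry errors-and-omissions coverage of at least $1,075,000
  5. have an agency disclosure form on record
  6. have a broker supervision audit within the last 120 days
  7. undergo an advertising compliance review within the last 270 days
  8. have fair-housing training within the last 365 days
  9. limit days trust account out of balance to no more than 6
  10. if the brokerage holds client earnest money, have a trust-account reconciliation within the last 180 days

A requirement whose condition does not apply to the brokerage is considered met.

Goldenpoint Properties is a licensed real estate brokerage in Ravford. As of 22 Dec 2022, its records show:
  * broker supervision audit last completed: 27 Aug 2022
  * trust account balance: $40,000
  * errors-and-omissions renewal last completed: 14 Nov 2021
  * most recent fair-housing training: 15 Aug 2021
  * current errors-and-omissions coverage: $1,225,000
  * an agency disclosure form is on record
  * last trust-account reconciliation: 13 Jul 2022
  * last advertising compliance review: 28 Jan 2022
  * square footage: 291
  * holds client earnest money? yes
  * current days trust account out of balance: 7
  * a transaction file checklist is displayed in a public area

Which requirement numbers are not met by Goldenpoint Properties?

1, 3, 7, 8, 9

1. trust account balance $40,000 < $55,000 → not met
2. transaction file checklist present → met
3. errors-and-omissions renewal 403 days ago vs limit 365 → not met
4. errors-and-omissions coverage $1,225,000 ≥ $1,075,000 → met
5. agency disclosure form present → met
6. broker supervision audit 117 days ago vs limit 120 → met
7. advertising compliance review 328 days ago vs limit 270 → not met
8. fair-housing training 494 days ago vs limit 365 → not met
9. days trust account out of balance 7 > 6 → not met
10. condition 'holds client earnest money' holds; trust-account reconciliation 162 days ago vs limit 180 → met
Not met: 1, 3, 7, 8, 9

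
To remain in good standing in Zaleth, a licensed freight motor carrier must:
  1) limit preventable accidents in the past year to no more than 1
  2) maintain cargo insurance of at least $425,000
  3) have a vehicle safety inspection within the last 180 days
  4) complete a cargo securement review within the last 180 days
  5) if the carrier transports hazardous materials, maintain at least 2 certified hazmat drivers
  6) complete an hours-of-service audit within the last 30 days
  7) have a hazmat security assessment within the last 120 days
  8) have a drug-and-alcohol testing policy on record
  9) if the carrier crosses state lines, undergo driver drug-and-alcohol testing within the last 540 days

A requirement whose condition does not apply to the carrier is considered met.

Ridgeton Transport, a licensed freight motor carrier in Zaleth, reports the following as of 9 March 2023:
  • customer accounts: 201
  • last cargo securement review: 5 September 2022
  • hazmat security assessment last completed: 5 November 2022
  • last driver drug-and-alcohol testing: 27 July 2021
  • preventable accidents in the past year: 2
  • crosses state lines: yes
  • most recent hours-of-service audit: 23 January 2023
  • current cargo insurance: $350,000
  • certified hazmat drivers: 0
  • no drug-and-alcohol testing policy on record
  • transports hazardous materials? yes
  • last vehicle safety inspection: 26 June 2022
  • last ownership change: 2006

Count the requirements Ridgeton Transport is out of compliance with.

9

1. preventable accidents in the past year 2 > 1 → not met
2. cargo insurance $350,000 < $425,000 → not met
3. vehicle safety inspection 256 days ago vs limit 180 → not met
4. cargo securement review 185 days ago vs limit 180 → not met
5. condition 'transports hazardous materials' holds; certified hazmat drivers 0 < 2 → not met
6. hours-of-service audit 45 days ago vs limit 30 → not met
7. hazmat security assessment 124 days ago vs limit 120 → not met
8. drug-and-alcohol testing policy absent → not met
9. condition 'crosses state lines' holds; driver drug-and-alcohol testing 590 days ago vs limit 540 → not met
Not met: 9 of 9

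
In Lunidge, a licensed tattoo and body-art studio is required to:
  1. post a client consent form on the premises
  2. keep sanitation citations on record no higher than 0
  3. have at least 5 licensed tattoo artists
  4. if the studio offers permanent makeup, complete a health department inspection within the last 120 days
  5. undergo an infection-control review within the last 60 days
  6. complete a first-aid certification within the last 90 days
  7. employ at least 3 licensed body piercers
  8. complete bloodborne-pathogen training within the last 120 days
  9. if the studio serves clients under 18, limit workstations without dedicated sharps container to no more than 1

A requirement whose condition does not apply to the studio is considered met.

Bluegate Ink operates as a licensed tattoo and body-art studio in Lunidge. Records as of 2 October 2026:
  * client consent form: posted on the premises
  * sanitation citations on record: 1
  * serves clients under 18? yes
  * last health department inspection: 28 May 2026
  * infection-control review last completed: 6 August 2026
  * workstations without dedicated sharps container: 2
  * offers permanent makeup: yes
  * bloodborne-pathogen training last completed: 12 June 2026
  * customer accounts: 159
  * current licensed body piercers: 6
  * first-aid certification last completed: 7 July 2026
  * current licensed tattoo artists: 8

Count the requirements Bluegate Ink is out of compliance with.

1. client consent form present → met
2. sanitation citations on record 1 > 0 → not met
3. licensed tattoo artists 8 ≥ 5 → met
4. condition 'offers permanent makeup' holds; health department inspection 127 days ago vs limit 120 → not met
5. infection-control review 57 days ago vs limit 60 → met
6. first-aid certification 87 days ago vs limit 90 → met
7. licensed body piercers 6 ≥ 3 → met
8. bloodborne-pathogen training 112 days ago vs limit 120 → met
9. condition 'serves clients under 18' holds; workstations without dedicated sharps container 2 > 1 → not met
Not met: 3 of 9

3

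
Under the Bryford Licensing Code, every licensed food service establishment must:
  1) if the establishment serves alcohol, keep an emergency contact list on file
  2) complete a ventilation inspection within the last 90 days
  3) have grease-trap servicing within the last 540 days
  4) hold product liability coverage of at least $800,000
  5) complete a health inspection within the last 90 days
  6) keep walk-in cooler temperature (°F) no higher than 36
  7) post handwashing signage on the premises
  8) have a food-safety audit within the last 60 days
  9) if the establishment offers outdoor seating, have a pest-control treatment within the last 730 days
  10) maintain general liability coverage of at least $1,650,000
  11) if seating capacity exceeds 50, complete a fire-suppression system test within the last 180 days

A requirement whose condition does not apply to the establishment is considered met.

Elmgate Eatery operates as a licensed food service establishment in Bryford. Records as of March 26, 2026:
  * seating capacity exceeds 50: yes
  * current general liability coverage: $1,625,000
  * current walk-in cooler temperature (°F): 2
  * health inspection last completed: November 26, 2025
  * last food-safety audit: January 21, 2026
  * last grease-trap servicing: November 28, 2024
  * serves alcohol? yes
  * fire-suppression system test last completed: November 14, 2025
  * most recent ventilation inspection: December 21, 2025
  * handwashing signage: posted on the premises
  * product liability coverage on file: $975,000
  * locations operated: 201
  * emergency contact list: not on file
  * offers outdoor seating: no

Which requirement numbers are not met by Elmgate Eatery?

1. condition 'serves alcohol' holds; emergency contact list absent → not met
2. ventilation inspection 95 days ago vs limit 90 → not met
3. grease-trap servicing 483 days ago vs limit 540 → met
4. product liability coverage $975,000 ≥ $800,000 → met
5. health inspection 120 days ago vs limit 90 → not met
6. walk-in cooler temperature (°F) 2 ≤ 36 → met
7. handwashing signage present → met
8. food-safety audit 64 days ago vs limit 60 → not met
9. condition 'offers outdoor seating' does not hold → requirement n/a → met
10. general liability coverage $1,625,000 < $1,650,000 → not met
11. condition 'seating capacity exceeds 50' holds; fire-suppression system test 132 days ago vs limit 180 → met
Not met: 1, 2, 5, 8, 10

1, 2, 5, 8, 10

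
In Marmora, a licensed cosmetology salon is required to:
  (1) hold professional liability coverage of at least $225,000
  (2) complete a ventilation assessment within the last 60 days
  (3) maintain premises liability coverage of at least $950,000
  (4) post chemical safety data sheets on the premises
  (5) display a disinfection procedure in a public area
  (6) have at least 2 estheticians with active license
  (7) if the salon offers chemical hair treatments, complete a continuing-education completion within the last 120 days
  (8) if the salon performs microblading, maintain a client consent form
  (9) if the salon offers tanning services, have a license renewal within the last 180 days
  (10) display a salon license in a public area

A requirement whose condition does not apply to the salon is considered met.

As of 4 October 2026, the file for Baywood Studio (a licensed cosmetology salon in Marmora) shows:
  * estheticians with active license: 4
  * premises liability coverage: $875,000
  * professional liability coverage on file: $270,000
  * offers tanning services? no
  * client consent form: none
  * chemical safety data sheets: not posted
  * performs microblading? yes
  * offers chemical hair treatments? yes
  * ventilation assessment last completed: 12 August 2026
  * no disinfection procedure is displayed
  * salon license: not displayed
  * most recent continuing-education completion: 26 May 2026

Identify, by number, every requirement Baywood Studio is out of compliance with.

1. professional liability coverage $270,000 ≥ $225,000 → met
2. ventilation assessment 53 days ago vs limit 60 → met
3. premises liability coverage $875,000 < $950,000 → not met
4. chemical safety data sheets absent → not met
5. disinfection procedure absent → not met
6. estheticians with active license 4 ≥ 2 → met
7. condition 'offers chemical hair treatments' holds; continuing-education completion 131 days ago vs limit 120 → not met
8. condition 'performs microblading' holds; client consent form absent → not met
9. condition 'offers tanning services' does not hold → requirement n/a → met
10. salon license absent → not met
Not met: 3, 4, 5, 7, 8, 10

3, 4, 5, 7, 8, 10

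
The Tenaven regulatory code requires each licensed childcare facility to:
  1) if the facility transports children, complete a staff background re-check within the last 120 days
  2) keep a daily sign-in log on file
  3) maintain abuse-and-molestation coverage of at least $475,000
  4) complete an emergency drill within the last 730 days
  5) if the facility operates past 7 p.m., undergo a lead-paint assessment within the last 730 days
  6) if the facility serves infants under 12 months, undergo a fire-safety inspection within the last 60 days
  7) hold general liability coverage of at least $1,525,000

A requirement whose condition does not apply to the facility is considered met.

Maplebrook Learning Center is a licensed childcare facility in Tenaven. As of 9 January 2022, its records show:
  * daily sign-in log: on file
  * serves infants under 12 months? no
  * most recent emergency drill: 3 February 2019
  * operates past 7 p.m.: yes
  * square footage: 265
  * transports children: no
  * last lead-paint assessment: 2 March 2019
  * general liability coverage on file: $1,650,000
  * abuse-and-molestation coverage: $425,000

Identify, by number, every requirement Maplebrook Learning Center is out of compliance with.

1. condition 'transports children' does not hold → requirement n/a → met
2. daily sign-in log present → met
3. abuse-and-molestation coverage $425,000 < $475,000 → not met
4. emergency drill 1071 days ago vs limit 730 → not met
5. condition 'operates past 7 p.m.' holds; lead-paint assessment 1044 days ago vs limit 730 → not met
6. condition 'serves infants under 12 months' does not hold → requirement n/a → met
7. general liability coverage $1,650,000 ≥ $1,525,000 → met
Not met: 3, 4, 5

3, 4, 5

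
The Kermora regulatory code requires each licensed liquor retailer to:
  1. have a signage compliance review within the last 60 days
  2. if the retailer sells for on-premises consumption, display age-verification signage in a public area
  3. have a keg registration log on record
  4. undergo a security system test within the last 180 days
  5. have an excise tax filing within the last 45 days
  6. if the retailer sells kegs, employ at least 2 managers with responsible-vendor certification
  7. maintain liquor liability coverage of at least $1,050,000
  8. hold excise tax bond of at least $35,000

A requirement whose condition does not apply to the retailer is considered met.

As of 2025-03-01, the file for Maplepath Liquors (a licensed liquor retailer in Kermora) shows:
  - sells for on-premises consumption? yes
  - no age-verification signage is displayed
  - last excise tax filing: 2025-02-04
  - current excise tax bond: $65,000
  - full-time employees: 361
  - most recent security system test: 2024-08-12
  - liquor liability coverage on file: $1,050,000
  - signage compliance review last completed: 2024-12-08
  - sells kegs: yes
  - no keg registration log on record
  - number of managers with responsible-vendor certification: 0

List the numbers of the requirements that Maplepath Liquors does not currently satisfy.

1. signage compliance review 83 days ago vs limit 60 → not met
2. condition 'sells for on-premises consumption' holds; age-verification signage absent → not met
3. keg registration log absent → not met
4. security system test 201 days ago vs limit 180 → not met
5. excise tax filing 25 days ago vs limit 45 → met
6. condition 'sells kegs' holds; managers with responsible-vendor certification 0 < 2 → not met
7. liquor liability coverage $1,050,000 ≥ $1,050,000 → met
8. excise tax bond $65,000 ≥ $35,000 → met
Not met: 1, 2, 3, 4, 6

1, 2, 3, 4, 6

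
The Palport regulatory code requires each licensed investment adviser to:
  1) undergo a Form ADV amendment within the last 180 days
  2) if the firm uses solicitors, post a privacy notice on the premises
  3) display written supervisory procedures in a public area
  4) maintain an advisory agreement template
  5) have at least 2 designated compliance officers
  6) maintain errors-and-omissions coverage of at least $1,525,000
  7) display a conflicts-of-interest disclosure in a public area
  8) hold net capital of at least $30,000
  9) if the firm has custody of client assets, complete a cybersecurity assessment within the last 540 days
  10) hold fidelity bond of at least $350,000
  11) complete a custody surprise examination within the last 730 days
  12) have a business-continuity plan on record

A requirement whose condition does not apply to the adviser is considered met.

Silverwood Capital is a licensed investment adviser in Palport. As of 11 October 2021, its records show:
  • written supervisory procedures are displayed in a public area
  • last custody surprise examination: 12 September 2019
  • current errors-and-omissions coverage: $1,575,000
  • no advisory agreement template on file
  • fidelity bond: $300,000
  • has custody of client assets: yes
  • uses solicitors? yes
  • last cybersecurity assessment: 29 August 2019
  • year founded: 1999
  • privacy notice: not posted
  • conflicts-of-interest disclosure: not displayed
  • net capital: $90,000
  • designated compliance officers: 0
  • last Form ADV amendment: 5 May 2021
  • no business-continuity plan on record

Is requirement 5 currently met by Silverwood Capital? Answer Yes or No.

No

5. designated compliance officers 0 < 2 → not met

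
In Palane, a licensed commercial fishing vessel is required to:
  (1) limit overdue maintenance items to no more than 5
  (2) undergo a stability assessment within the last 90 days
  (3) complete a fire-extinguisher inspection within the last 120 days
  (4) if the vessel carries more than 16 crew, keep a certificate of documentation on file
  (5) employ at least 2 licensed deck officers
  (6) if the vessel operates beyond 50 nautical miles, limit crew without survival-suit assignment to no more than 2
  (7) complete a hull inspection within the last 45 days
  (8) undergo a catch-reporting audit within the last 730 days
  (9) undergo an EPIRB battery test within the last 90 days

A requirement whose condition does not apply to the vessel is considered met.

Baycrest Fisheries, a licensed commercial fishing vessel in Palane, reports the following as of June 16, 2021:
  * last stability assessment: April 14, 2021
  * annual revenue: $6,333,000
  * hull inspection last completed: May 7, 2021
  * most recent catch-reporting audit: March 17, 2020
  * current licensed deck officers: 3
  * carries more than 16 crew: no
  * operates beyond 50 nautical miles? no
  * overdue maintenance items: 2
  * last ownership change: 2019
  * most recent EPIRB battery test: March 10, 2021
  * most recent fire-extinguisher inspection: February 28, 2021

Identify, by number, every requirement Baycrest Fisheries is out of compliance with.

1. overdue maintenance items 2 ≤ 5 → met
2. stability assessment 63 days ago vs limit 90 → met
3. fire-extinguisher inspection 108 days ago vs limit 120 → met
4. condition 'carries more than 16 crew' does not hold → requirement n/a → met
5. licensed deck officers 3 ≥ 2 → met
6. condition 'operates beyond 50 nautical miles' does not hold → requirement n/a → met
7. hull inspection 40 days ago vs limit 45 → met
8. catch-reporting audit 456 days ago vs limit 730 → met
9. EPIRB battery test 98 days ago vs limit 90 → not met
Not met: 9

9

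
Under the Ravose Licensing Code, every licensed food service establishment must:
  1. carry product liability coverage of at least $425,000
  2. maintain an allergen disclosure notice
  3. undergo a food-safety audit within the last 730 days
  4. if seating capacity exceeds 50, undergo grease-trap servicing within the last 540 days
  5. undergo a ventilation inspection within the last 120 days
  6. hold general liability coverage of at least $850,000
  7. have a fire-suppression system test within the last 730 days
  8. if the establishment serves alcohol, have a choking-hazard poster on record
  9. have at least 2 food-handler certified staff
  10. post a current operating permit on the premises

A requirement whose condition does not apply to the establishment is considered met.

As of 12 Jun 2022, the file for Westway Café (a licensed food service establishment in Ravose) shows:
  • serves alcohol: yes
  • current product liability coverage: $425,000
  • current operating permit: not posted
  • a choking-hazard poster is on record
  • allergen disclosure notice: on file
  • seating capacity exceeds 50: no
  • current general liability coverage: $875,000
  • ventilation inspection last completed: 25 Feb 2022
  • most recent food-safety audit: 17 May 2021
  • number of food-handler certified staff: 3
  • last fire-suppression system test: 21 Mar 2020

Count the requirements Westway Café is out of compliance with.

2

1. product liability coverage $425,000 ≥ $425,000 → met
2. allergen disclosure notice present → met
3. food-safety audit 391 days ago vs limit 730 → met
4. condition 'seating capacity exceeds 50' does not hold → requirement n/a → met
5. ventilation inspection 107 days ago vs limit 120 → met
6. general liability coverage $875,000 ≥ $850,000 → met
7. fire-suppression system test 813 days ago vs limit 730 → not met
8. condition 'serves alcohol' holds; choking-hazard poster present → met
9. food-handler certified staff 3 ≥ 2 → met
10. current operating permit absent → not met
Not met: 2 of 10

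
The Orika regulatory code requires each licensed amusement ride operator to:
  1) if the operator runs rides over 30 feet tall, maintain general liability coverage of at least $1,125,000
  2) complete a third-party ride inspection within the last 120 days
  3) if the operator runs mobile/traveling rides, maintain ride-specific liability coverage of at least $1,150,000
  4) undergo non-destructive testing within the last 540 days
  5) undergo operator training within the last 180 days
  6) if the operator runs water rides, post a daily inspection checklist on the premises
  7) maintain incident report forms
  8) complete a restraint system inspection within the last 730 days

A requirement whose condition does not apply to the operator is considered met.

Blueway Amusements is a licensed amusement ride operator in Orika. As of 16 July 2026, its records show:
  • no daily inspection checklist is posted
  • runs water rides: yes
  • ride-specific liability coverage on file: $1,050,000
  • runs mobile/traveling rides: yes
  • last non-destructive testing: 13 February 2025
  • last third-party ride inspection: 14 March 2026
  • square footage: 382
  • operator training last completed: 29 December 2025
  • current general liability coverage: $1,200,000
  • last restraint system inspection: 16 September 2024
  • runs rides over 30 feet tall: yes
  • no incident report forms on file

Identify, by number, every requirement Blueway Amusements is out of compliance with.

1. condition 'runs rides over 30 feet tall' holds; general liability coverage $1,200,000 ≥ $1,125,000 → met
2. third-party ride inspection 124 days ago vs limit 120 → not met
3. condition 'runs mobile/traveling rides' holds; ride-specific liability coverage $1,050,000 < $1,150,000 → not met
4. non-destructive testing 518 days ago vs limit 540 → met
5. operator training 199 days ago vs limit 180 → not met
6. condition 'runs water rides' holds; daily inspection checklist absent → not met
7. incident report forms absent → not met
8. restraint system inspection 668 days ago vs limit 730 → met
Not met: 2, 3, 5, 6, 7

2, 3, 5, 6, 7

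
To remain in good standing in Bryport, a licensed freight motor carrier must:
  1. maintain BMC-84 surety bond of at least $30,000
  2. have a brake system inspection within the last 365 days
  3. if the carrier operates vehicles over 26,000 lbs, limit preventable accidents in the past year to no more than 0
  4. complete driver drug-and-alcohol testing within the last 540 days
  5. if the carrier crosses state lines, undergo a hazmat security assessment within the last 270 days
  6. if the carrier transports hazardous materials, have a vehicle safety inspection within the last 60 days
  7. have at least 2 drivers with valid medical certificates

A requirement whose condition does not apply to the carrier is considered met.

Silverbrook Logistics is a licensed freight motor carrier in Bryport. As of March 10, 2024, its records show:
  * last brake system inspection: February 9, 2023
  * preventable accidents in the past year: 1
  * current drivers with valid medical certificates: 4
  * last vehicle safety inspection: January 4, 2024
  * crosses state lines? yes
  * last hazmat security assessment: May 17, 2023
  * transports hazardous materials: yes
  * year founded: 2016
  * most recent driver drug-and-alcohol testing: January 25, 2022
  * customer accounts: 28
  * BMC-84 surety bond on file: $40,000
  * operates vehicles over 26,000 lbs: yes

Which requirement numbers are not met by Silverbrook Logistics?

2, 3, 4, 5, 6

1. BMC-84 surety bond $40,000 ≥ $30,000 → met
2. brake system inspection 395 days ago vs limit 365 → not met
3. condition 'operates vehicles over 26,000 lbs' holds; preventable accidents in the past year 1 > 0 → not met
4. driver drug-and-alcohol testing 775 days ago vs limit 540 → not met
5. condition 'crosses state lines' holds; hazmat security assessment 298 days ago vs limit 270 → not met
6. condition 'transports hazardous materials' holds; vehicle safety inspection 66 days ago vs limit 60 → not met
7. drivers with valid medical certificates 4 ≥ 2 → met
Not met: 2, 3, 4, 5, 6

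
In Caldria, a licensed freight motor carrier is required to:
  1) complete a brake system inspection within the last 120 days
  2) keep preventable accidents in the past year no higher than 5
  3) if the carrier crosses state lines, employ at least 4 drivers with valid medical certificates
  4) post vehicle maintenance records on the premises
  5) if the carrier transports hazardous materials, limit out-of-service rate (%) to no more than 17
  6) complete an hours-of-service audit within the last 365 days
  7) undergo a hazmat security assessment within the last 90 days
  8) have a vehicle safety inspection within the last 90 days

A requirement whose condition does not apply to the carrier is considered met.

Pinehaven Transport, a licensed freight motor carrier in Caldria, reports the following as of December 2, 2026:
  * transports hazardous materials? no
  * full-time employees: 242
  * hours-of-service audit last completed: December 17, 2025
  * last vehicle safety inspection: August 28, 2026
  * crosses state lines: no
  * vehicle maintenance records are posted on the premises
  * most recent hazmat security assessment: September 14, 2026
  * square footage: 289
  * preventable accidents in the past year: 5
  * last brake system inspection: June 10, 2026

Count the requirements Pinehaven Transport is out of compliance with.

1. brake system inspection 175 days ago vs limit 120 → not met
2. preventable accidents in the past year 5 ≤ 5 → met
3. condition 'crosses state lines' does not hold → requirement n/a → met
4. vehicle maintenance records present → met
5. condition 'transports hazardous materials' does not hold → requirement n/a → met
6. hours-of-service audit 350 days ago vs limit 365 → met
7. hazmat security assessment 79 days ago vs limit 90 → met
8. vehicle safety inspection 96 days ago vs limit 90 → not met
Not met: 2 of 8

2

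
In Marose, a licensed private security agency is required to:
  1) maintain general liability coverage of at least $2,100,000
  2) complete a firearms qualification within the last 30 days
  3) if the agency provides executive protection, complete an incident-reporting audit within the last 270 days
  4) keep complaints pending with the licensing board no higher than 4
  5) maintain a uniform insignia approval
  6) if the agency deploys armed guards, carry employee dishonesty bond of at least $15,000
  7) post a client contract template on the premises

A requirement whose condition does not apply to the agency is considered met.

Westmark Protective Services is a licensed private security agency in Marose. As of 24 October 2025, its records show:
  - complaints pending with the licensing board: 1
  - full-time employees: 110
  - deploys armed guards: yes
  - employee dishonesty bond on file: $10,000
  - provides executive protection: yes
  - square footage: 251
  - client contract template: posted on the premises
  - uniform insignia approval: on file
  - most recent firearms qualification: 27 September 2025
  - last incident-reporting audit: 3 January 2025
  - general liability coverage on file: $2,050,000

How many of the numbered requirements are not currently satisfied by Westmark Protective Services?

1. general liability coverage $2,050,000 < $2,100,000 → not met
2. firearms qualification 27 days ago vs limit 30 → met
3. condition 'provides executive protection' holds; incident-reporting audit 294 days ago vs limit 270 → not met
4. complaints pending with the licensing board 1 ≤ 4 → met
5. uniform insignia approval present → met
6. condition 'deploys armed guards' holds; employee dishonesty bond $10,000 < $15,000 → not met
7. client contract template present → met
Not met: 3 of 7

3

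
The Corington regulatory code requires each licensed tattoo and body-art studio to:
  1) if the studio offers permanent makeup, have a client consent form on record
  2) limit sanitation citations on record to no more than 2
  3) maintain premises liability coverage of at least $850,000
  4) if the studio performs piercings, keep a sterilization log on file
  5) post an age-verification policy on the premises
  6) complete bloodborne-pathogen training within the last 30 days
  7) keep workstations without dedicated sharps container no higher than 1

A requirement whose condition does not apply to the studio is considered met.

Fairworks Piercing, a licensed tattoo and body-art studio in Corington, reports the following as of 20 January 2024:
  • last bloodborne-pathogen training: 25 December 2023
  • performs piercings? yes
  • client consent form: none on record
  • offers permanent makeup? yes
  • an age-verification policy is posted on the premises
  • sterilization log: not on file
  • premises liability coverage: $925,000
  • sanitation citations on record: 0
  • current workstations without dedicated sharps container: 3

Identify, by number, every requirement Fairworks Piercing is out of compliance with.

1, 4, 7

1. condition 'offers permanent makeup' holds; client consent form absent → not met
2. sanitation citations on record 0 ≤ 2 → met
3. premises liability coverage $925,000 ≥ $850,000 → met
4. condition 'performs piercings' holds; sterilization log absent → not met
5. age-verification policy present → met
6. bloodborne-pathogen training 26 days ago vs limit 30 → met
7. workstations without dedicated sharps container 3 > 1 → not met
Not met: 1, 4, 7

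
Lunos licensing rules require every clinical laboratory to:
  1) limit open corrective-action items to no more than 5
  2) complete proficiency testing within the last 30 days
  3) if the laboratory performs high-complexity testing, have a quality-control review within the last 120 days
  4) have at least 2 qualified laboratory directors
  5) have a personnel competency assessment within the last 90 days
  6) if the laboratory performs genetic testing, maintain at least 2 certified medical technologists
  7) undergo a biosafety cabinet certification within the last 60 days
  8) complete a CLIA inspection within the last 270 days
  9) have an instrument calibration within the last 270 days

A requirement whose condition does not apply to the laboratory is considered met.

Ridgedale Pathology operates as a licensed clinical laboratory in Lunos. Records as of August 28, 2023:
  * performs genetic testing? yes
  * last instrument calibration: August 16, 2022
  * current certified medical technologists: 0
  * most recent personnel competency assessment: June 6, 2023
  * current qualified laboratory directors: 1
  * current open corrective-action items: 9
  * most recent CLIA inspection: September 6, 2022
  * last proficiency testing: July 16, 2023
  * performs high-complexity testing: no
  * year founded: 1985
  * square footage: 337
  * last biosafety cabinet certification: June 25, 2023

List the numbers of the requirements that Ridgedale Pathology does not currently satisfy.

1. open corrective-action items 9 > 5 → not met
2. proficiency testing 43 days ago vs limit 30 → not met
3. condition 'performs high-complexity testing' does not hold → requirement n/a → met
4. qualified laboratory directors 1 < 2 → not met
5. personnel competency assessment 83 days ago vs limit 90 → met
6. condition 'performs genetic testing' holds; certified medical technologists 0 < 2 → not met
7. biosafety cabinet certification 64 days ago vs limit 60 → not met
8. CLIA inspection 356 days ago vs limit 270 → not met
9. instrument calibration 377 days ago vs limit 270 → not met
Not met: 1, 2, 4, 6, 7, 8, 9

1, 2, 4, 6, 7, 8, 9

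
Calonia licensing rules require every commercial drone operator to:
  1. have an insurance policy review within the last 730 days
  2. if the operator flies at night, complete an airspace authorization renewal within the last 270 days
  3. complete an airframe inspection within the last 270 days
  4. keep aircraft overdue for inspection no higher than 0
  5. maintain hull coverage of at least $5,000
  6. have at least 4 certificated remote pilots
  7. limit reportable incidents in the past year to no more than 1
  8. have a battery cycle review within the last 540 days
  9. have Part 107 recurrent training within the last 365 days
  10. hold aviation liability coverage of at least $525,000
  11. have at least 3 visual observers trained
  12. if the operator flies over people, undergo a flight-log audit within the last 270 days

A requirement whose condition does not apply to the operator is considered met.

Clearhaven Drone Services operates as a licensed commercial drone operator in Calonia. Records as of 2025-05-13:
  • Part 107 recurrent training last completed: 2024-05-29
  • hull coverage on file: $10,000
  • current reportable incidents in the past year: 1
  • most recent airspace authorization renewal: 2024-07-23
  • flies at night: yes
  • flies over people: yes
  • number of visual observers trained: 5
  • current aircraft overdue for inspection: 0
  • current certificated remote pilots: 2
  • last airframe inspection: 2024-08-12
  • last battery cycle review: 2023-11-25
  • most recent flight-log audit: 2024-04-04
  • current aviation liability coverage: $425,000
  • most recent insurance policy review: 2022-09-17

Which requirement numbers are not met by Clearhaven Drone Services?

1, 2, 3, 6, 10, 12

1. insurance policy review 969 days ago vs limit 730 → not met
2. condition 'flies at night' holds; airspace authorization renewal 294 days ago vs limit 270 → not met
3. airframe inspection 274 days ago vs limit 270 → not met
4. aircraft overdue for inspection 0 ≤ 0 → met
5. hull coverage $10,000 ≥ $5,000 → met
6. certificated remote pilots 2 < 4 → not met
7. reportable incidents in the past year 1 ≤ 1 → met
8. battery cycle review 535 days ago vs limit 540 → met
9. Part 107 recurrent training 349 days ago vs limit 365 → met
10. aviation liability coverage $425,000 < $525,000 → not met
11. visual observers trained 5 ≥ 3 → met
12. condition 'flies over people' holds; flight-log audit 404 days ago vs limit 270 → not met
Not met: 1, 2, 3, 6, 10, 12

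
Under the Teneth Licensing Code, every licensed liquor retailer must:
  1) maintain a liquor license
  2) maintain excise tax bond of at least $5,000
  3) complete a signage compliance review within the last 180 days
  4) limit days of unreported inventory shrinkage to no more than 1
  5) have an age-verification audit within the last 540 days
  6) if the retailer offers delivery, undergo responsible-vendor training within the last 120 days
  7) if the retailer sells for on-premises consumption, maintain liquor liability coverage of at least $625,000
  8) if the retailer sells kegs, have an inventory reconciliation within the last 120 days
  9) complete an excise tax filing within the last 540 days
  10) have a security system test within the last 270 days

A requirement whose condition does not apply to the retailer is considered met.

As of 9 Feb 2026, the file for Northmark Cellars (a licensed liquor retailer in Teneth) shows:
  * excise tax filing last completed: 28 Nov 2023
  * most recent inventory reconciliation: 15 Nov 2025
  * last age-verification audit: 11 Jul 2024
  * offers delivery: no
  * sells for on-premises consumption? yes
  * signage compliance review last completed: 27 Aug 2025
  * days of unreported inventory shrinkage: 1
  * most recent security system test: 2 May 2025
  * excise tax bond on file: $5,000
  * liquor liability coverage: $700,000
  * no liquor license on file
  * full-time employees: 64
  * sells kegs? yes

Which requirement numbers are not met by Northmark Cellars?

1. liquor license absent → not met
2. excise tax bond $5,000 ≥ $5,000 → met
3. signage compliance review 166 days ago vs limit 180 → met
4. days of unreported inventory shrinkage 1 ≤ 1 → met
5. age-verification audit 578 days ago vs limit 540 → not met
6. condition 'offers delivery' does not hold → requirement n/a → met
7. condition 'sells for on-premises consumption' holds; liquor liability coverage $700,000 ≥ $625,000 → met
8. condition 'sells kegs' holds; inventory reconciliation 86 days ago vs limit 120 → met
9. excise tax filing 804 days ago vs limit 540 → not met
10. security system test 283 days ago vs limit 270 → not met
Not met: 1, 5, 9, 10

1, 5, 9, 10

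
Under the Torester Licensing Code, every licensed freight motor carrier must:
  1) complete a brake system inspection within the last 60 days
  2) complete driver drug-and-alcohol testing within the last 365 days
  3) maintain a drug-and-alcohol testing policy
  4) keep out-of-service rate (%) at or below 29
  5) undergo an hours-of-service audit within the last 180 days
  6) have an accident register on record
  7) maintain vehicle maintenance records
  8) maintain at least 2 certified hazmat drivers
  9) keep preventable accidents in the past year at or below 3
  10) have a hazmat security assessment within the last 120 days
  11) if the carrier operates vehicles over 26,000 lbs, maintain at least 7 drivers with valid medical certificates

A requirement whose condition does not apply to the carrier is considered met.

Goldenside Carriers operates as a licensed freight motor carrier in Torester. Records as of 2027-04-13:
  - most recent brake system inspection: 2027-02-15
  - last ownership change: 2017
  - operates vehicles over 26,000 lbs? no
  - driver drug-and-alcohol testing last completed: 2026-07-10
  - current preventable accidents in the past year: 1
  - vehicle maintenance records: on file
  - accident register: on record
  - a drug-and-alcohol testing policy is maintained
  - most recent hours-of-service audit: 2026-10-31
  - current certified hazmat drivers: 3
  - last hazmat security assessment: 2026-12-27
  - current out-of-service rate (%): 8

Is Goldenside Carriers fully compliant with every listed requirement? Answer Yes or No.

Yes

1. brake system inspection 57 days ago vs limit 60 → met
2. driver drug-and-alcohol testing 277 days ago vs limit 365 → met
3. drug-and-alcohol testing policy present → met
4. out-of-service rate (%) 8 ≤ 29 → met
5. hours-of-service audit 164 days ago vs limit 180 → met
6. accident register present → met
7. vehicle maintenance records present → met
8. certified hazmat drivers 3 ≥ 2 → met
9. preventable accidents in the past year 1 ≤ 3 → met
10. hazmat security assessment 107 days ago vs limit 120 → met
11. condition 'operates vehicles over 26,000 lbs' does not hold → requirement n/a → met
All met.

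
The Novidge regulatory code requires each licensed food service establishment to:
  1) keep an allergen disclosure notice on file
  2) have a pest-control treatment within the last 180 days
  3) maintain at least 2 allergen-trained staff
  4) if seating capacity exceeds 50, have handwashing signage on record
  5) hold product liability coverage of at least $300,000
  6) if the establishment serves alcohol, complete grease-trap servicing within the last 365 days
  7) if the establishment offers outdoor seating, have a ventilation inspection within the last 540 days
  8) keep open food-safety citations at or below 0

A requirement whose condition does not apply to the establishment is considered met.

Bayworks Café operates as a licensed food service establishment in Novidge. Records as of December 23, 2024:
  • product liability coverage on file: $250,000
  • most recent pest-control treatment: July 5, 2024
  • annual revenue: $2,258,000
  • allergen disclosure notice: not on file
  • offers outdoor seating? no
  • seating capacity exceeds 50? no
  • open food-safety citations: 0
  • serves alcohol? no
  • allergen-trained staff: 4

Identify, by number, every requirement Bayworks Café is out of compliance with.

1, 5

1. allergen disclosure notice absent → not met
2. pest-control treatment 171 days ago vs limit 180 → met
3. allergen-trained staff 4 ≥ 2 → met
4. condition 'seating capacity exceeds 50' does not hold → requirement n/a → met
5. product liability coverage $250,000 < $300,000 → not met
6. condition 'serves alcohol' does not hold → requirement n/a → met
7. condition 'offers outdoor seating' does not hold → requirement n/a → met
8. open food-safety citations 0 ≤ 0 → met
Not met: 1, 5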